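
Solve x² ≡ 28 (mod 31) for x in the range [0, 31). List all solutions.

Since 31 ≡ 3 (mod 4), a square root of 28 is 28^((31+1)/4) = 28^8 mod 31.
Repeated squaring: 28^2≡9, 28^4≡19, 28^8≡20 (mod 31).
28^8 = 28^(8) ≡ 20 (mod 31).
Check: 20² = 400 ≡ 28 (mod 31). The two roots are 11 and 20.

11, 20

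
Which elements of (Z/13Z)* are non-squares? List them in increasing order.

2, 5, 6, 7, 8, 11

Square k = 1,…,6 (k and 13−k give the same square):
1²=1, 2²=4, 3²=9, 4²≡3, 5²≡12, 6²≡10 (mod 13).
The residues are {1, 3, 4, 9, 10, 12}; the non-residues are the remaining 6 nonzero classes.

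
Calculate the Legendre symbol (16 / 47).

1

Pull out 2^4: since 47 ≡ 7 (mod 8), (2/47) = +1, so (2/47)^4 = +1.
Reached (1/47) = 1. Collecting the sign flips along the way, the symbol is +1.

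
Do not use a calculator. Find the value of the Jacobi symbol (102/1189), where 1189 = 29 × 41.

Pull out 2: since 1189 ≡ 5 (mod 8), (2/1189) = -1.
Reciprocity: 51 ≡ 3 and 1189 ≡ 1 (mod 4), so (51/1189) = +(1189/51).
Reduce top mod 51: now compute (16/51).
Pull out 2^4: since 51 ≡ 3 (mod 8), (2/51) = -1, so (2/51)^4 = +1.
Reached (1/51) = 1. Collecting the sign flips along the way, the symbol is -1.

-1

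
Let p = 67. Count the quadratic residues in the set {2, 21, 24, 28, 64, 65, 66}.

(2/67) = -1 → non-residue.
(21/67) = +1 → QR.
(24/67) = +1 → QR.
(28/67) = -1 → non-residue.
(64/67) = +1 → QR.
(65/67) = +1 → QR.
(66/67) = -1 → non-residue.
Total quadratic residues among the 7: 4.

4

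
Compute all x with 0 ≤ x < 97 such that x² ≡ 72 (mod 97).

13, 84

97 ≡ 1 (mod 4), so we find a root by search.
Trying successive values, 13² = 169 ≡ 72 (mod 97). The other root is 97 − 13 = 84.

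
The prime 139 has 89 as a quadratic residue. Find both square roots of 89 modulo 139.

28, 111

Since 139 ≡ 3 (mod 4), a square root of 89 is 89^((139+1)/4) = 89^35 mod 139.
Repeated squaring: 89^2≡137, 89^4≡4, 89^8≡16, 89^16≡117, 89^32≡67 (mod 139).
89^35 = 89^(32+2+1) ≡ 28 (mod 139).
Check: 28² = 784 ≡ 89 (mod 139). The two roots are 28 and 111.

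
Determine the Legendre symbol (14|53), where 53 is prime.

Pull out 2: since 53 ≡ 5 (mod 8), (2/53) = -1.
Reciprocity: 7 ≡ 3 and 53 ≡ 1 (mod 4), so (7/53) = +(53/7).
Reduce top mod 7: now compute (4/7).
Pull out 2^2: since 7 ≡ 7 (mod 8), (2/7) = +1, so (2/7)^2 = +1.
Reached (1/7) = 1. Collecting the sign flips along the way, the symbol is -1.

-1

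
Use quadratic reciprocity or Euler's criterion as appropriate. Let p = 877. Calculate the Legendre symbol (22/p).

1

Pull out 2: since 877 ≡ 5 (mod 8), (2/877) = -1.
Reciprocity: 11 ≡ 3 and 877 ≡ 1 (mod 4), so (11/877) = +(877/11).
Reduce top mod 11: now compute (8/11).
Pull out 2^3: since 11 ≡ 3 (mod 8), (2/11) = -1, so (2/11)^3 = -1.
Reached (1/11) = 1. Collecting the sign flips along the way, the symbol is +1.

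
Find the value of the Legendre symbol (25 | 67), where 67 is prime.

Reciprocity: 25 ≡ 1 and 67 ≡ 3 (mod 4), so (25/67) = +(67/25).
Reduce top mod 25: now compute (17/25).
Reciprocity: 17 ≡ 1 and 25 ≡ 1 (mod 4), so (17/25) = +(25/17).
Reduce top mod 17: now compute (8/17).
Pull out 2^3: since 17 ≡ 1 (mod 8), (2/17) = +1, so (2/17)^3 = +1.
Reached (1/17) = 1. Collecting the sign flips along the way, the symbol is +1.

1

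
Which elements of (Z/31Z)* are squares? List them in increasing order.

1 2 4 5 7 8 9 10 14 16 18 19 20 25 28

Square k = 1,…,15 (k and 31−k give the same square):
1²=1, 2²=4, 3²=9, 4²=16, 5²=25, 6²≡5, 7²≡18, 8²≡2, 9²≡19, 10²≡7, 11²≡28, 12²≡20, 13²≡14, 14²≡10, 15²≡8 (mod 31).
So the quadratic residues mod 31 are {1, 2, 4, 5, 7, 8, 9, 10, 14, 16, 18, 19, 20, 25, 28}.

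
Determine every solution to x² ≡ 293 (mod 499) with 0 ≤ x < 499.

185, 314

Since 499 ≡ 3 (mod 4), a square root of 293 is 293^((499+1)/4) = 293^125 mod 499.
Repeated squaring: 293^2≡21, 293^4≡441, 293^8≡370, 293^16≡174, 293^32≡336, 293^64≡122 (mod 499).
293^125 = 293^(64+32+16+8+4+1) ≡ 314 (mod 499).
Check: 314² = 98596 ≡ 293 (mod 499). The two roots are 185 and 314.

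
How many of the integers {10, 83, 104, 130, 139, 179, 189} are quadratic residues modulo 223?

(10/223) = -1 → non-residue.
(83/223) = +1 → QR.
(104/223) = -1 → non-residue.
(130/223) = +1 → QR.
(139/223) = +1 → QR.
(179/223) = +1 → QR.
(189/223) = -1 → non-residue.
Total quadratic residues among the 7: 4.

4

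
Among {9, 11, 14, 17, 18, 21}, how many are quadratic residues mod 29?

1

(9/29) = +1 → QR.
(11/29) = -1 → non-residue.
(14/29) = -1 → non-residue.
(17/29) = -1 → non-residue.
(18/29) = -1 → non-residue.
(21/29) = -1 → non-residue.
Total quadratic residues among the 6: 1.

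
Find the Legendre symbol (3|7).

-1

Reciprocity: 3 ≡ 3 and 7 ≡ 3 (mod 4), so (3/7) = −(7/3).
Reduce top mod 3: now compute (1/3).
Reached (1/3) = 1. Collecting the sign flips along the way, the symbol is -1.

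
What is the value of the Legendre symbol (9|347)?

1

Euler's criterion: (9/347) ≡ 9^173 (mod 347).
9^2 ≡ 81 (mod 347)
9^4 ≡ 315 (mod 347)
9^8 ≡ 330 (mod 347)
9^16 ≡ 289 (mod 347)
9^32 ≡ 241 (mod 347)
9^64 ≡ 132 (mod 347)
9^128 ≡ 74 (mod 347)
9^173 = 9^(128+32+8+4+1) ≡ 1 (mod 347).
Result is 1, so (9/347) = 1.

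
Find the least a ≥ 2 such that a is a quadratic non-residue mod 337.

5

(2/337) = +1, so 2 is a residue.
(3/337) = +1, so 3 is a residue.
(4/337) = +1, so 4 is a residue.
(5/337) = −1, so 5 is the smallest positive non-residue mod 337.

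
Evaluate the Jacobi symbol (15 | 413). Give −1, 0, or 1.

1

Reciprocity: 15 ≡ 3 and 413 ≡ 1 (mod 4), so (15/413) = +(413/15).
Reduce top mod 15: now compute (8/15).
Pull out 2^3: since 15 ≡ 7 (mod 8), (2/15) = +1, so (2/15)^3 = +1.
Reached (1/15) = 1. Collecting the sign flips along the way, the symbol is +1.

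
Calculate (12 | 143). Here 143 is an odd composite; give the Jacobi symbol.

1

Pull out 2^2: since 143 ≡ 7 (mod 8), (2/143) = +1, so (2/143)^2 = +1.
Reciprocity: 3 ≡ 3 and 143 ≡ 3 (mod 4), so (3/143) = −(143/3).
Reduce top mod 3: now compute (2/3).
Pull out 2: since 3 ≡ 3 (mod 8), (2/3) = -1.
Reached (1/3) = 1. Collecting the sign flips along the way, the symbol is +1.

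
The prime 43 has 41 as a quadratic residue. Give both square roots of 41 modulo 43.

Since 43 ≡ 3 (mod 4), a square root of 41 is 41^((43+1)/4) = 41^11 mod 43.
Repeated squaring: 41^2≡4, 41^4≡16, 41^8≡41 (mod 43).
41^11 = 41^(8+2+1) ≡ 16 (mod 43).
Check: 16² = 256 ≡ 41 (mod 43). The two roots are 16 and 27.

16, 27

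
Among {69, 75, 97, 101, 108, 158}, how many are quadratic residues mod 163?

3

(69/163) = +1 → QR.
(75/163) = -1 → non-residue.
(97/163) = +1 → QR.
(101/163) = -1 → non-residue.
(108/163) = -1 → non-residue.
(158/163) = +1 → QR.
Total quadratic residues among the 6: 3.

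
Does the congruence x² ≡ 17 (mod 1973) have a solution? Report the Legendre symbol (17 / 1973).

1

Reciprocity: 17 ≡ 1 and 1973 ≡ 1 (mod 4), so (17/1973) = +(1973/17).
Reduce top mod 17: now compute (1/17).
Reached (1/17) = 1. Collecting the sign flips along the way, the symbol is +1.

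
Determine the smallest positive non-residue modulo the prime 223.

3

(2/223) = +1, so 2 is a residue.
(3/223) = −1, so 3 is the smallest positive non-residue mod 223.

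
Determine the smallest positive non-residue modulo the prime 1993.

(2/1993) = +1, so 2 is a residue.
(3/1993) = +1, so 3 is a residue.
(4/1993) = +1, so 4 is a residue.
(5/1993) = −1, so 5 is the smallest positive non-residue mod 1993.

5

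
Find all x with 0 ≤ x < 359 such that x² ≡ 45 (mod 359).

85, 274

Since 359 ≡ 3 (mod 4), a square root of 45 is 45^((359+1)/4) = 45^90 mod 359.
Repeated squaring: 45^2≡230, 45^4≡127, 45^8≡333, 45^16≡317, 45^32≡328, 45^64≡243 (mod 359).
45^90 = 45^(64+16+8+2) ≡ 85 (mod 359).
Check: 85² = 7225 ≡ 45 (mod 359). The two roots are 85 and 274.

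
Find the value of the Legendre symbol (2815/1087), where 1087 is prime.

Euler's criterion: (2815/1087) ≡ 641^543 (mod 1087).
641^2 ≡ 1082 (mod 1087)
641^4 ≡ 25 (mod 1087)
641^8 ≡ 625 (mod 1087)
641^16 ≡ 392 (mod 1087)
641^32 ≡ 397 (mod 1087)
641^64 ≡ 1081 (mod 1087)
641^128 ≡ 36 (mod 1087)
641^256 ≡ 209 (mod 1087)
641^512 ≡ 201 (mod 1087)
641^543 = 641^(512+16+8+4+2+1) ≡ 1086 (mod 1087).
Result is 1086 ≡ −1, so (2815/1087) = −1.

-1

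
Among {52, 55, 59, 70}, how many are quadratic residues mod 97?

(52/97) = -1 → non-residue.
(55/97) = -1 → non-residue.
(59/97) = -1 → non-residue.
(70/97) = +1 → QR.
Total quadratic residues among the 4: 1.

1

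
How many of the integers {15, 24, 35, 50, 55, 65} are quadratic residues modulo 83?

(15/83) = -1 → non-residue.
(24/83) = -1 → non-residue.
(35/83) = -1 → non-residue.
(50/83) = -1 → non-residue.
(55/83) = -1 → non-residue.
(65/83) = +1 → QR.
Total quadratic residues among the 6: 1.

1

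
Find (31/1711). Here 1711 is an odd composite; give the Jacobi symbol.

Reciprocity: 31 ≡ 3 and 1711 ≡ 3 (mod 4), so (31/1711) = −(1711/31).
Reduce top mod 31: now compute (6/31).
Pull out 2: since 31 ≡ 7 (mod 8), (2/31) = +1.
Reciprocity: 3 ≡ 3 and 31 ≡ 3 (mod 4), so (3/31) = −(31/3).
Reduce top mod 3: now compute (1/3).
Reached (1/3) = 1. Collecting the sign flips along the way, the symbol is +1.

1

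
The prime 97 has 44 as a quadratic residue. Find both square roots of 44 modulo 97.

97 ≡ 1 (mod 4), so we find a root by search.
Trying successive values, 23² = 529 ≡ 44 (mod 97). The other root is 97 − 23 = 74.

23, 74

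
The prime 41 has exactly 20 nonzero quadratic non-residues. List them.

Square k = 1,…,20 (k and 41−k give the same square):
1²=1, 2²=4, 3²=9, 4²=16, 5²=25, 6²=36, 7²≡8, 8²≡23, 9²≡40, 10²≡18, 11²≡39, 12²≡21, 13²≡5, 14²≡32, 15²≡20, 16²≡10, 17²≡2, 18²≡37, 19²≡33, 20²≡31 (mod 41).
The residues are {1, 2, 4, 5, 8, 9, 10, 16, 18, 20, 21, 23, 25, 31, 32, 33, 36, 37, 39, 40}; the non-residues are the remaining 20 nonzero classes.

3 6 7 11 12 13 14 15 17 19 22 24 26 27 28 29 30 34 35 38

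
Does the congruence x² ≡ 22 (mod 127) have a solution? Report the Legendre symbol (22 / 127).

1

Euler's criterion: (22/127) ≡ 22^63 (mod 127).
22^2 ≡ 103 (mod 127)
22^4 ≡ 68 (mod 127)
22^8 ≡ 52 (mod 127)
22^16 ≡ 37 (mod 127)
22^32 ≡ 99 (mod 127)
22^63 = 22^(32+16+8+4+2+1) ≡ 1 (mod 127).
Result is 1, so (22/127) = 1.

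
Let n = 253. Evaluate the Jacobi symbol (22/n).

Pull out 2: since 253 ≡ 5 (mod 8), (2/253) = -1.
Reciprocity: 11 ≡ 3 and 253 ≡ 1 (mod 4), so (11/253) = +(253/11).
Reduce top mod 11: now compute (0/11).
Top reduces to 0: gcd > 1, so the symbol is 0.

0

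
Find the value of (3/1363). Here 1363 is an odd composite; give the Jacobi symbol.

Reciprocity: 3 ≡ 3 and 1363 ≡ 3 (mod 4), so (3/1363) = −(1363/3).
Reduce top mod 3: now compute (1/3).
Reached (1/3) = 1. Collecting the sign flips along the way, the symbol is -1.

-1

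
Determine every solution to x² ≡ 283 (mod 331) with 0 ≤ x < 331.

Since 331 ≡ 3 (mod 4), a square root of 283 is 283^((331+1)/4) = 283^83 mod 331.
Repeated squaring: 283^2≡318, 283^4≡169, 283^8≡95, 283^16≡88, 283^32≡131, 283^64≡280 (mod 331).
283^83 = 283^(64+16+2+1) ≡ 79 (mod 331).
Check: 79² = 6241 ≡ 283 (mod 331). The two roots are 79 and 252.

79, 252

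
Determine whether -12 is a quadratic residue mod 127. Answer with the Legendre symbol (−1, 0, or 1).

First reduce: -12 ≡ 115 (mod 127).
Reciprocity: 115 ≡ 3 and 127 ≡ 3 (mod 4), so (115/127) = −(127/115).
Reduce top mod 115: now compute (12/115).
Pull out 2^2: since 115 ≡ 3 (mod 8), (2/115) = -1, so (2/115)^2 = +1.
Reciprocity: 3 ≡ 3 and 115 ≡ 3 (mod 4), so (3/115) = −(115/3).
Reduce top mod 3: now compute (1/3).
Reached (1/3) = 1. Collecting the sign flips along the way, the symbol is +1.

1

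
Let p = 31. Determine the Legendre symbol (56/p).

First reduce: 56 ≡ 25 (mod 31).
Reciprocity: 25 ≡ 1 and 31 ≡ 3 (mod 4), so (25/31) = +(31/25).
Reduce top mod 25: now compute (6/25).
Pull out 2: since 25 ≡ 1 (mod 8), (2/25) = +1.
Reciprocity: 3 ≡ 3 and 25 ≡ 1 (mod 4), so (3/25) = +(25/3).
Reduce top mod 3: now compute (1/3).
Reached (1/3) = 1. Collecting the sign flips along the way, the symbol is +1.

1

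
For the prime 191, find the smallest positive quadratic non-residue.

7

(2/191) = +1, so 2 is a residue.
(3/191) = +1, so 3 is a residue.
(4/191) = +1, so 4 is a residue.
(5/191) = +1, so 5 is a residue.
(6/191) = +1, so 6 is a residue.
(7/191) = −1, so 7 is the smallest positive non-residue mod 191.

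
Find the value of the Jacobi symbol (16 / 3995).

1

Pull out 2^4: since 3995 ≡ 3 (mod 8), (2/3995) = -1, so (2/3995)^4 = +1.
Reached (1/3995) = 1. Collecting the sign flips along the way, the symbol is +1.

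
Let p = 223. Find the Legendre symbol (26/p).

-1

Pull out 2: since 223 ≡ 7 (mod 8), (2/223) = +1.
Reciprocity: 13 ≡ 1 and 223 ≡ 3 (mod 4), so (13/223) = +(223/13).
Reduce top mod 13: now compute (2/13).
Pull out 2: since 13 ≡ 5 (mod 8), (2/13) = -1.
Reached (1/13) = 1. Collecting the sign flips along the way, the symbol is -1.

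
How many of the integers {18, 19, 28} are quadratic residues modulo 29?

1

(18/29) = -1 → non-residue.
(19/29) = -1 → non-residue.
(28/29) = +1 → QR.
Total quadratic residues among the 3: 1.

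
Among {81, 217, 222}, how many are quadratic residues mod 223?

(81/223) = +1 → QR.
(217/223) = +1 → QR.
(222/223) = -1 → non-residue.
Total quadratic residues among the 3: 2.

2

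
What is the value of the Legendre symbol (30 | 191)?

1

Euler's criterion: (30/191) ≡ 30^95 (mod 191).
30^2 ≡ 136 (mod 191)
30^4 ≡ 160 (mod 191)
30^8 ≡ 6 (mod 191)
30^16 ≡ 36 (mod 191)
30^32 ≡ 150 (mod 191)
30^64 ≡ 153 (mod 191)
30^95 = 30^(64+16+8+4+2+1) ≡ 1 (mod 191).
Result is 1, so (30/191) = 1.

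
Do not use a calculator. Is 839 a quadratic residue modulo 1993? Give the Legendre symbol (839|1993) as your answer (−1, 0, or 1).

Reciprocity: 839 ≡ 3 and 1993 ≡ 1 (mod 4), so (839/1993) = +(1993/839).
Reduce top mod 839: now compute (315/839).
Reciprocity: 315 ≡ 3 and 839 ≡ 3 (mod 4), so (315/839) = −(839/315).
Reduce top mod 315: now compute (209/315).
Reciprocity: 209 ≡ 1 and 315 ≡ 3 (mod 4), so (209/315) = +(315/209).
Reduce top mod 209: now compute (106/209).
Pull out 2: since 209 ≡ 1 (mod 8), (2/209) = +1.
Reciprocity: 53 ≡ 1 and 209 ≡ 1 (mod 4), so (53/209) = +(209/53).
Reduce top mod 53: now compute (50/53).
Pull out 2: since 53 ≡ 5 (mod 8), (2/53) = -1.
Reciprocity: 25 ≡ 1 and 53 ≡ 1 (mod 4), so (25/53) = +(53/25).
Reduce top mod 25: now compute (3/25).
Reciprocity: 3 ≡ 3 and 25 ≡ 1 (mod 4), so (3/25) = +(25/3).
Reduce top mod 3: now compute (1/3).
Reached (1/3) = 1. Collecting the sign flips along the way, the symbol is +1.

1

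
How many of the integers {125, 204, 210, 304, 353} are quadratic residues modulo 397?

2

(125/397) = -1 → non-residue.
(204/397) = -1 → non-residue.
(210/397) = -1 → non-residue.
(304/397) = +1 → QR.
(353/397) = +1 → QR.
Total quadratic residues among the 5: 2.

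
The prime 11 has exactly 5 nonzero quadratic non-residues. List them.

2 6 7 8 10

Square k = 1,…,5 (k and 11−k give the same square):
1²=1, 2²=4, 3²=9, 4²≡5, 5²≡3 (mod 11).
The residues are {1, 3, 4, 5, 9}; the non-residues are the remaining 5 nonzero classes.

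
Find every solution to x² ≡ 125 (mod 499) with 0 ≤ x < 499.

Since 499 ≡ 3 (mod 4), a square root of 125 is 125^((499+1)/4) = 125^125 mod 499.
Repeated squaring: 125^2≡156, 125^4≡384, 125^8≡251, 125^16≡127, 125^32≡161, 125^64≡472 (mod 499).
125^125 = 125^(64+32+16+8+4+1) ≡ 249 (mod 499).
Check: 249² = 62001 ≡ 125 (mod 499). The two roots are 249 and 250.

249, 250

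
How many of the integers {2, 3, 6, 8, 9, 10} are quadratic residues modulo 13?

(2/13) = -1 → non-residue.
(3/13) = +1 → QR.
(6/13) = -1 → non-residue.
(8/13) = -1 → non-residue.
(9/13) = +1 → QR.
(10/13) = +1 → QR.
Total quadratic residues among the 6: 3.

3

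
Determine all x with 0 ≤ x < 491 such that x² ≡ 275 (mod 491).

98, 393

Since 491 ≡ 3 (mod 4), a square root of 275 is 275^((491+1)/4) = 275^123 mod 491.
Repeated squaring: 275^2≡11, 275^4≡121, 275^8≡402, 275^16≡65, 275^32≡297, 275^64≡320 (mod 491).
275^123 = 275^(64+32+16+8+2+1) ≡ 393 (mod 491).
Check: 393² = 154449 ≡ 275 (mod 491). The two roots are 98 and 393.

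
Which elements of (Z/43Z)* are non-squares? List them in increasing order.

2, 3, 5, 7, 8, 12, 18, 19, 20, 22, 26, 27, 28, 29, 30, 32, 33, 34, 37, 39, 42

Square k = 1,…,21 (k and 43−k give the same square):
1²=1, 2²=4, 3²=9, 4²=16, 5²=25, 6²=36, 7²≡6, 8²≡21, 9²≡38, 10²≡14, 11²≡35, 12²≡15, 13²≡40, 14²≡24, 15²≡10, 16²≡41, 17²≡31, 18²≡23, 19²≡17, 20²≡13, 21²≡11 (mod 43).
The residues are {1, 4, 6, 9, 10, 11, 13, 14, 15, 16, 17, 21, 23, 24, 25, 31, 35, 36, 38, 40, 41}; the non-residues are the remaining 21 nonzero classes.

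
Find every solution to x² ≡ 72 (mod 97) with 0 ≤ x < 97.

13, 84

97 ≡ 1 (mod 4), so we find a root by search.
Trying successive values, 13² = 169 ≡ 72 (mod 97). The other root is 97 − 13 = 84.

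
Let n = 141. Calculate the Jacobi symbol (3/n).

0

Reciprocity: 3 ≡ 3 and 141 ≡ 1 (mod 4), so (3/141) = +(141/3).
Reduce top mod 3: now compute (0/3).
Top reduces to 0: gcd > 1, so the symbol is 0.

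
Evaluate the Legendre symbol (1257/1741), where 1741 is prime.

1

Reciprocity: 1257 ≡ 1 and 1741 ≡ 1 (mod 4), so (1257/1741) = +(1741/1257).
Reduce top mod 1257: now compute (484/1257).
Pull out 2^2: since 1257 ≡ 1 (mod 8), (2/1257) = +1, so (2/1257)^2 = +1.
Reciprocity: 121 ≡ 1 and 1257 ≡ 1 (mod 4), so (121/1257) = +(1257/121).
Reduce top mod 121: now compute (47/121).
Reciprocity: 47 ≡ 3 and 121 ≡ 1 (mod 4), so (47/121) = +(121/47).
Reduce top mod 47: now compute (27/47).
Reciprocity: 27 ≡ 3 and 47 ≡ 3 (mod 4), so (27/47) = −(47/27).
Reduce top mod 27: now compute (20/27).
Pull out 2^2: since 27 ≡ 3 (mod 8), (2/27) = -1, so (2/27)^2 = +1.
Reciprocity: 5 ≡ 1 and 27 ≡ 3 (mod 4), so (5/27) = +(27/5).
Reduce top mod 5: now compute (2/5).
Pull out 2: since 5 ≡ 5 (mod 8), (2/5) = -1.
Reached (1/5) = 1. Collecting the sign flips along the way, the symbol is +1.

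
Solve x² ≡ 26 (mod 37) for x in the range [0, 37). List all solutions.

37 ≡ 1 (mod 4), so we find a root by search.
Trying successive values, 10² = 100 ≡ 26 (mod 37). The other root is 37 − 10 = 27.

10, 27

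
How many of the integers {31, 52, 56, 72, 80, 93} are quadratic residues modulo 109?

(31/109) = +1 → QR.
(52/109) = -1 → non-residue.
(56/109) = -1 → non-residue.
(72/109) = -1 → non-residue.
(80/109) = +1 → QR.
(93/109) = +1 → QR.
Total quadratic residues among the 6: 3.

3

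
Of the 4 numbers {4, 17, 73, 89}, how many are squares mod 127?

(4/127) = +1 → QR.
(17/127) = +1 → QR.
(73/127) = +1 → QR.
(89/127) = -1 → non-residue.
Total quadratic residues among the 4: 3.

3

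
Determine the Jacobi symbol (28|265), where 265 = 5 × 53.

Pull out 2^2: since 265 ≡ 1 (mod 8), (2/265) = +1, so (2/265)^2 = +1.
Reciprocity: 7 ≡ 3 and 265 ≡ 1 (mod 4), so (7/265) = +(265/7).
Reduce top mod 7: now compute (6/7).
Pull out 2: since 7 ≡ 7 (mod 8), (2/7) = +1.
Reciprocity: 3 ≡ 3 and 7 ≡ 3 (mod 4), so (3/7) = −(7/3).
Reduce top mod 3: now compute (1/3).
Reached (1/3) = 1. Collecting the sign flips along the way, the symbol is -1.

-1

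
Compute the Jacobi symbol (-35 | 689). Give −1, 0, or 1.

-1

First reduce: -35 ≡ 654 (mod 689).
Pull out 2: since 689 ≡ 1 (mod 8), (2/689) = +1.
Reciprocity: 327 ≡ 3 and 689 ≡ 1 (mod 4), so (327/689) = +(689/327).
Reduce top mod 327: now compute (35/327).
Reciprocity: 35 ≡ 3 and 327 ≡ 3 (mod 4), so (35/327) = −(327/35).
Reduce top mod 35: now compute (12/35).
Pull out 2^2: since 35 ≡ 3 (mod 8), (2/35) = -1, so (2/35)^2 = +1.
Reciprocity: 3 ≡ 3 and 35 ≡ 3 (mod 4), so (3/35) = −(35/3).
Reduce top mod 3: now compute (2/3).
Pull out 2: since 3 ≡ 3 (mod 8), (2/3) = -1.
Reached (1/3) = 1. Collecting the sign flips along the way, the symbol is -1.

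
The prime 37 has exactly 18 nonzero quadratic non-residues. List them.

2,5,6,8,13,14,15,17,18,19,20,22,23,24,29,31,32,35

Square k = 1,…,18 (k and 37−k give the same square):
1²=1, 2²=4, 3²=9, 4²=16, 5²=25, 6²=36, 7²≡12, 8²≡27, 9²≡7, 10²≡26, 11²≡10, 12²≡33, 13²≡21, 14²≡11, 15²≡3, 16²≡34, 17²≡30, 18²≡28 (mod 37).
The residues are {1, 3, 4, 7, 9, 10, 11, 12, 16, 21, 25, 26, 27, 28, 30, 33, 34, 36}; the non-residues are the remaining 18 nonzero classes.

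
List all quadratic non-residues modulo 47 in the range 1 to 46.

5,10,11,13,15,19,20,22,23,26,29,30,31,33,35,38,39,40,41,43,44,45,46

Square k = 1,…,23 (k and 47−k give the same square):
1²=1, 2²=4, 3²=9, 4²=16, 5²=25, 6²=36, 7²≡2, 8²≡17, 9²≡34, 10²≡6, 11²≡27, 12²≡3, 13²≡28, 14²≡8, 15²≡37, 16²≡21, 17²≡7, 18²≡42, 19²≡32, 20²≡24, 21²≡18, 22²≡14, 23²≡12 (mod 47).
The residues are {1, 2, 3, 4, 6, 7, 8, 9, 12, 14, 16, 17, 18, 21, 24, 25, 27, 28, 32, 34, 36, 37, 42}; the non-residues are the remaining 23 nonzero classes.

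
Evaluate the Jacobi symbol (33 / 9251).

0

Reciprocity: 33 ≡ 1 and 9251 ≡ 3 (mod 4), so (33/9251) = +(9251/33).
Reduce top mod 33: now compute (11/33).
Reciprocity: 11 ≡ 3 and 33 ≡ 1 (mod 4), so (11/33) = +(33/11).
Reduce top mod 11: now compute (0/11).
Top reduces to 0: gcd > 1, so the symbol is 0.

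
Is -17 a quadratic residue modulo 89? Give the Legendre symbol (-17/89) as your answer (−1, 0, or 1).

1

First reduce: -17 ≡ 72 (mod 89).
Pull out 2^3: since 89 ≡ 1 (mod 8), (2/89) = +1, so (2/89)^3 = +1.
Reciprocity: 9 ≡ 1 and 89 ≡ 1 (mod 4), so (9/89) = +(89/9).
Reduce top mod 9: now compute (8/9).
Pull out 2^3: since 9 ≡ 1 (mod 8), (2/9) = +1, so (2/9)^3 = +1.
Reached (1/9) = 1. Collecting the sign flips along the way, the symbol is +1.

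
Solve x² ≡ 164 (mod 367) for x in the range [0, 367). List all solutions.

175, 192

Since 367 ≡ 3 (mod 4), a square root of 164 is 164^((367+1)/4) = 164^92 mod 367.
Repeated squaring: 164^2≡105, 164^4≡15, 164^8≡225, 164^16≡346, 164^32≡74, 164^64≡338 (mod 367).
164^92 = 164^(64+16+8+4) ≡ 175 (mod 367).
Check: 175² = 30625 ≡ 164 (mod 367). The two roots are 175 and 192.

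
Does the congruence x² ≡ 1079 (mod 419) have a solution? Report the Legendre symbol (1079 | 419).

Euler's criterion: (1079/419) ≡ 241^209 (mod 419).
241^2 ≡ 259 (mod 419)
241^4 ≡ 41 (mod 419)
241^8 ≡ 5 (mod 419)
241^16 ≡ 25 (mod 419)
241^32 ≡ 206 (mod 419)
241^64 ≡ 117 (mod 419)
241^128 ≡ 281 (mod 419)
241^209 = 241^(128+64+16+1) ≡ 418 (mod 419).
Result is 418 ≡ −1, so (1079/419) = −1.

-1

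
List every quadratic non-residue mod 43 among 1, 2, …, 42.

2 3 5 7 8 12 18 19 20 22 26 27 28 29 30 32 33 34 37 39 42

Square k = 1,…,21 (k and 43−k give the same square):
1²=1, 2²=4, 3²=9, 4²=16, 5²=25, 6²=36, 7²≡6, 8²≡21, 9²≡38, 10²≡14, 11²≡35, 12²≡15, 13²≡40, 14²≡24, 15²≡10, 16²≡41, 17²≡31, 18²≡23, 19²≡17, 20²≡13, 21²≡11 (mod 43).
The residues are {1, 4, 6, 9, 10, 11, 13, 14, 15, 16, 17, 21, 23, 24, 25, 31, 35, 36, 38, 40, 41}; the non-residues are the remaining 21 nonzero classes.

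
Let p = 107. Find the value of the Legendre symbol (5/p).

-1

Reciprocity: 5 ≡ 1 and 107 ≡ 3 (mod 4), so (5/107) = +(107/5).
Reduce top mod 5: now compute (2/5).
Pull out 2: since 5 ≡ 5 (mod 8), (2/5) = -1.
Reached (1/5) = 1. Collecting the sign flips along the way, the symbol is -1.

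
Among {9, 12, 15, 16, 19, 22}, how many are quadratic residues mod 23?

3

(9/23) = +1 → QR.
(12/23) = +1 → QR.
(15/23) = -1 → non-residue.
(16/23) = +1 → QR.
(19/23) = -1 → non-residue.
(22/23) = -1 → non-residue.
Total quadratic residues among the 6: 3.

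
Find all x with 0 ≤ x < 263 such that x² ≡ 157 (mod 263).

Since 263 ≡ 3 (mod 4), a square root of 157 is 157^((263+1)/4) = 157^66 mod 263.
Repeated squaring: 157^2≡190, 157^4≡69, 157^8≡27, 157^16≡203, 157^32≡181, 157^64≡149 (mod 263).
157^66 = 157^(64+2) ≡ 169 (mod 263).
Check: 169² = 28561 ≡ 157 (mod 263). The two roots are 94 and 169.

94, 169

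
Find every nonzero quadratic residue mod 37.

1, 3, 4, 7, 9, 10, 11, 12, 16, 21, 25, 26, 27, 28, 30, 33, 34, 36

Square k = 1,…,18 (k and 37−k give the same square):
1²=1, 2²=4, 3²=9, 4²=16, 5²=25, 6²=36, 7²≡12, 8²≡27, 9²≡7, 10²≡26, 11²≡10, 12²≡33, 13²≡21, 14²≡11, 15²≡3, 16²≡34, 17²≡30, 18²≡28 (mod 37).
So the quadratic residues mod 37 are {1, 3, 4, 7, 9, 10, 11, 12, 16, 21, 25, 26, 27, 28, 30, 33, 34, 36}.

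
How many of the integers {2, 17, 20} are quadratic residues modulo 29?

(2/29) = -1 → non-residue.
(17/29) = -1 → non-residue.
(20/29) = +1 → QR.
Total quadratic residues among the 3: 1.

1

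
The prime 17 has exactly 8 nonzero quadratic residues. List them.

Square k = 1,…,8 (k and 17−k give the same square):
1²=1, 2²=4, 3²=9, 4²=16, 5²≡8, 6²≡2, 7²≡15, 8²≡13 (mod 17).
So the quadratic residues mod 17 are {1, 2, 4, 8, 9, 13, 15, 16}.

1, 2, 4, 8, 9, 13, 15, 16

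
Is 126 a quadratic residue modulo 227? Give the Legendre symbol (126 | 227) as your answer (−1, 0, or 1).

Pull out 2: since 227 ≡ 3 (mod 8), (2/227) = -1.
Reciprocity: 63 ≡ 3 and 227 ≡ 3 (mod 4), so (63/227) = −(227/63).
Reduce top mod 63: now compute (38/63).
Pull out 2: since 63 ≡ 7 (mod 8), (2/63) = +1.
Reciprocity: 19 ≡ 3 and 63 ≡ 3 (mod 4), so (19/63) = −(63/19).
Reduce top mod 19: now compute (6/19).
Pull out 2: since 19 ≡ 3 (mod 8), (2/19) = -1.
Reciprocity: 3 ≡ 3 and 19 ≡ 3 (mod 4), so (3/19) = −(19/3).
Reduce top mod 3: now compute (1/3).
Reached (1/3) = 1. Collecting the sign flips along the way, the symbol is -1.

-1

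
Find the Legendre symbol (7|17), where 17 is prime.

-1

Euler's criterion: (7/17) ≡ 7^8 (mod 17).
7^2 ≡ 15 (mod 17)
7^4 ≡ 4 (mod 17)
7^8 ≡ 16 (mod 17)
7^8 = 7^(8) ≡ 16 (mod 17).
Result is 16 ≡ −1, so (7/17) = −1.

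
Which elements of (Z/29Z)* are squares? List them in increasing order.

Square k = 1,…,14 (k and 29−k give the same square):
1²=1, 2²=4, 3²=9, 4²=16, 5²=25, 6²≡7, 7²≡20, 8²≡6, 9²≡23, 10²≡13, 11²≡5, 12²≡28, 13²≡24, 14²≡22 (mod 29).
So the quadratic residues mod 29 are {1, 4, 5, 6, 7, 9, 13, 16, 20, 22, 23, 24, 25, 28}.

1,4,5,6,7,9,13,16,20,22,23,24,25,28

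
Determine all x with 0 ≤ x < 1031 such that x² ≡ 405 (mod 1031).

145, 886

Since 1031 ≡ 3 (mod 4), a square root of 405 is 405^((1031+1)/4) = 405^258 mod 1031.
Repeated squaring: 405^2≡96, 405^4≡968, 405^8≡876, 405^16≡312, 405^32≡430, 405^64≡351, 405^128≡512, 405^256≡270 (mod 1031).
405^258 = 405^(256+2) ≡ 145 (mod 1031).
Check: 145² = 21025 ≡ 405 (mod 1031). The two roots are 145 and 886.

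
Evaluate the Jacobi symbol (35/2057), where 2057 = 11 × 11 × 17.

1

Reciprocity: 35 ≡ 3 and 2057 ≡ 1 (mod 4), so (35/2057) = +(2057/35).
Reduce top mod 35: now compute (27/35).
Reciprocity: 27 ≡ 3 and 35 ≡ 3 (mod 4), so (27/35) = −(35/27).
Reduce top mod 27: now compute (8/27).
Pull out 2^3: since 27 ≡ 3 (mod 8), (2/27) = -1, so (2/27)^3 = -1.
Reached (1/27) = 1. Collecting the sign flips along the way, the symbol is +1.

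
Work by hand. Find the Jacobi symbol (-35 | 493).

1

First reduce: -35 ≡ 458 (mod 493).
Pull out 2: since 493 ≡ 5 (mod 8), (2/493) = -1.
Reciprocity: 229 ≡ 1 and 493 ≡ 1 (mod 4), so (229/493) = +(493/229).
Reduce top mod 229: now compute (35/229).
Reciprocity: 35 ≡ 3 and 229 ≡ 1 (mod 4), so (35/229) = +(229/35).
Reduce top mod 35: now compute (19/35).
Reciprocity: 19 ≡ 3 and 35 ≡ 3 (mod 4), so (19/35) = −(35/19).
Reduce top mod 19: now compute (16/19).
Pull out 2^4: since 19 ≡ 3 (mod 8), (2/19) = -1, so (2/19)^4 = +1.
Reached (1/19) = 1. Collecting the sign flips along the way, the symbol is +1.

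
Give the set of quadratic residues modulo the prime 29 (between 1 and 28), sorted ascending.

Square k = 1,…,14 (k and 29−k give the same square):
1²=1, 2²=4, 3²=9, 4²=16, 5²=25, 6²≡7, 7²≡20, 8²≡6, 9²≡23, 10²≡13, 11²≡5, 12²≡28, 13²≡24, 14²≡22 (mod 29).
So the quadratic residues mod 29 are {1, 4, 5, 6, 7, 9, 13, 16, 20, 22, 23, 24, 25, 28}.

1 4 5 6 7 9 13 16 20 22 23 24 25 28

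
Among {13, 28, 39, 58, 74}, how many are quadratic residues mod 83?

1

(13/83) = -1 → non-residue.
(28/83) = +1 → QR.
(39/83) = -1 → non-residue.
(58/83) = -1 → non-residue.
(74/83) = -1 → non-residue.
Total quadratic residues among the 5: 1.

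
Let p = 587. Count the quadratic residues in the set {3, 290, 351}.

(3/587) = +1 → QR.
(290/587) = +1 → QR.
(351/587) = -1 → non-residue.
Total quadratic residues among the 3: 2.

2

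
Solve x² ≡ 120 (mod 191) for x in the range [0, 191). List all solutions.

Since 191 ≡ 3 (mod 4), a square root of 120 is 120^((191+1)/4) = 120^48 mod 191.
Repeated squaring: 120^2≡75, 120^4≡86, 120^8≡138, 120^16≡135, 120^32≡80 (mod 191).
120^48 = 120^(32+16) ≡ 104 (mod 191).
Check: 104² = 10816 ≡ 120 (mod 191). The two roots are 87 and 104.

87, 104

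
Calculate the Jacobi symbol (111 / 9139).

0

Reciprocity: 111 ≡ 3 and 9139 ≡ 3 (mod 4), so (111/9139) = −(9139/111).
Reduce top mod 111: now compute (37/111).
Reciprocity: 37 ≡ 1 and 111 ≡ 3 (mod 4), so (37/111) = +(111/37).
Reduce top mod 37: now compute (0/37).
Top reduces to 0: gcd > 1, so the symbol is 0.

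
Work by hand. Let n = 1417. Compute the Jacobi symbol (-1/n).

First reduce: -1 ≡ 1416 (mod 1417).
Pull out 2^3: since 1417 ≡ 1 (mod 8), (2/1417) = +1, so (2/1417)^3 = +1.
Reciprocity: 177 ≡ 1 and 1417 ≡ 1 (mod 4), so (177/1417) = +(1417/177).
Reduce top mod 177: now compute (1/177).
Reached (1/177) = 1. Collecting the sign flips along the way, the symbol is +1.

1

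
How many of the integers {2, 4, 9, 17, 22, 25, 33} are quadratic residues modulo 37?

(2/37) = -1 → non-residue.
(4/37) = +1 → QR.
(9/37) = +1 → QR.
(17/37) = -1 → non-residue.
(22/37) = -1 → non-residue.
(25/37) = +1 → QR.
(33/37) = +1 → QR.
Total quadratic residues among the 7: 4.

4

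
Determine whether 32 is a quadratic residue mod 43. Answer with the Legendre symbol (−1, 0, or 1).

Pull out 2^5: since 43 ≡ 3 (mod 8), (2/43) = -1, so (2/43)^5 = -1.
Reached (1/43) = 1. Collecting the sign flips along the way, the symbol is -1.

-1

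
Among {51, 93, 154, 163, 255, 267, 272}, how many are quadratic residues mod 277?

3

(51/277) = -1 → non-residue.
(93/277) = -1 → non-residue.
(154/277) = +1 → QR.
(163/277) = -1 → non-residue.
(255/277) = +1 → QR.
(267/277) = +1 → QR.
(272/277) = -1 → non-residue.
Total quadratic residues among the 7: 3.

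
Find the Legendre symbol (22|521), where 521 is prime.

Euler's criterion: (22/521) ≡ 22^260 (mod 521).
22^2 ≡ 484 (mod 521)
22^4 ≡ 327 (mod 521)
22^8 ≡ 124 (mod 521)
22^16 ≡ 267 (mod 521)
22^32 ≡ 433 (mod 521)
22^64 ≡ 450 (mod 521)
22^128 ≡ 352 (mod 521)
22^256 ≡ 427 (mod 521)
22^260 = 22^(256+4) ≡ 1 (mod 521).
Result is 1, so (22/521) = 1.

1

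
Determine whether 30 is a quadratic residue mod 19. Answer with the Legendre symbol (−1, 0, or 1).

1

Euler's criterion: (30/19) ≡ 11^9 (mod 19).
11^2 ≡ 7 (mod 19)
11^4 ≡ 11 (mod 19)
11^8 ≡ 7 (mod 19)
11^9 = 11^(8+1) ≡ 1 (mod 19).
Result is 1, so (30/19) = 1.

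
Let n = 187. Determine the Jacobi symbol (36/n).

Pull out 2^2: since 187 ≡ 3 (mod 8), (2/187) = -1, so (2/187)^2 = +1.
Reciprocity: 9 ≡ 1 and 187 ≡ 3 (mod 4), so (9/187) = +(187/9).
Reduce top mod 9: now compute (7/9).
Reciprocity: 7 ≡ 3 and 9 ≡ 1 (mod 4), so (7/9) = +(9/7).
Reduce top mod 7: now compute (2/7).
Pull out 2: since 7 ≡ 7 (mod 8), (2/7) = +1.
Reached (1/7) = 1. Collecting the sign flips along the way, the symbol is +1.

1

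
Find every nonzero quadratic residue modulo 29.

1,4,5,6,7,9,13,16,20,22,23,24,25,28

Square k = 1,…,14 (k and 29−k give the same square):
1²=1, 2²=4, 3²=9, 4²=16, 5²=25, 6²≡7, 7²≡20, 8²≡6, 9²≡23, 10²≡13, 11²≡5, 12²≡28, 13²≡24, 14²≡22 (mod 29).
So the quadratic residues mod 29 are {1, 4, 5, 6, 7, 9, 13, 16, 20, 22, 23, 24, 25, 28}.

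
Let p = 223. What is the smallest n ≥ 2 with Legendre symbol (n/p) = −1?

3

(2/223) = +1, so 2 is a residue.
(3/223) = −1, so 3 is the smallest positive non-residue mod 223.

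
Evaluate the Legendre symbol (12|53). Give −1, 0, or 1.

Euler's criterion: (12/53) ≡ 12^26 (mod 53).
12^2 ≡ 38 (mod 53)
12^4 ≡ 13 (mod 53)
12^8 ≡ 10 (mod 53)
12^16 ≡ 47 (mod 53)
12^26 = 12^(16+8+2) ≡ 52 (mod 53).
Result is 52 ≡ −1, so (12/53) = −1.

-1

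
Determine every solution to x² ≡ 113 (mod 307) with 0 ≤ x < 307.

128, 179

Since 307 ≡ 3 (mod 4), a square root of 113 is 113^((307+1)/4) = 113^77 mod 307.
Repeated squaring: 113^2≡182, 113^4≡275, 113^8≡103, 113^16≡171, 113^32≡76, 113^64≡250 (mod 307).
113^77 = 113^(64+8+4+1) ≡ 179 (mod 307).
Check: 179² = 32041 ≡ 113 (mod 307). The two roots are 128 and 179.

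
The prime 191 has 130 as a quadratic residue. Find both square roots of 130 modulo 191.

Since 191 ≡ 3 (mod 4), a square root of 130 is 130^((191+1)/4) = 130^48 mod 191.
Repeated squaring: 130^2≡92, 130^4≡60, 130^8≡162, 130^16≡77, 130^32≡8 (mod 191).
130^48 = 130^(32+16) ≡ 43 (mod 191).
Check: 43² = 1849 ≡ 130 (mod 191). The two roots are 43 and 148.

43, 148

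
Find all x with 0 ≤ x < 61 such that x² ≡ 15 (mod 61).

61 ≡ 1 (mod 4), so we find a root by search.
Trying successive values, 25² = 625 ≡ 15 (mod 61). The other root is 61 − 25 = 36.

25, 36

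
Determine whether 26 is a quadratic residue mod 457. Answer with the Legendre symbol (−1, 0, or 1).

-1

Pull out 2: since 457 ≡ 1 (mod 8), (2/457) = +1.
Reciprocity: 13 ≡ 1 and 457 ≡ 1 (mod 4), so (13/457) = +(457/13).
Reduce top mod 13: now compute (2/13).
Pull out 2: since 13 ≡ 5 (mod 8), (2/13) = -1.
Reached (1/13) = 1. Collecting the sign flips along the way, the symbol is -1.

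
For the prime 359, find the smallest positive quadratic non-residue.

(2/359) = +1, so 2 is a residue.
(3/359) = +1, so 3 is a residue.
(4/359) = +1, so 4 is a residue.
(5/359) = +1, so 5 is a residue.
(6/359) = +1, so 6 is a residue.
(7/359) = −1, so 7 is the smallest positive non-residue mod 359.

7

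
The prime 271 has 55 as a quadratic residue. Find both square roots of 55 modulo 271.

Since 271 ≡ 3 (mod 4), a square root of 55 is 55^((271+1)/4) = 55^68 mod 271.
Repeated squaring: 55^2≡44, 55^4≡39, 55^8≡166, 55^16≡185, 55^32≡79, 55^64≡8 (mod 271).
55^68 = 55^(64+4) ≡ 41 (mod 271).
Check: 41² = 1681 ≡ 55 (mod 271). The two roots are 41 and 230.

41, 230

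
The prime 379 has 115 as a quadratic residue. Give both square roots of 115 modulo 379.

Since 379 ≡ 3 (mod 4), a square root of 115 is 115^((379+1)/4) = 115^95 mod 379.
Repeated squaring: 115^2≡339, 115^4≡84, 115^8≡234, 115^16≡180, 115^32≡185, 115^64≡115 (mod 379).
115^95 = 115^(64+16+8+4+2+1) ≡ 185 (mod 379).
Check: 185² = 34225 ≡ 115 (mod 379). The two roots are 185 and 194.

185, 194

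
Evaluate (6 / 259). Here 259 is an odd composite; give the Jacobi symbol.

1

Pull out 2: since 259 ≡ 3 (mod 8), (2/259) = -1.
Reciprocity: 3 ≡ 3 and 259 ≡ 3 (mod 4), so (3/259) = −(259/3).
Reduce top mod 3: now compute (1/3).
Reached (1/3) = 1. Collecting the sign flips along the way, the symbol is +1.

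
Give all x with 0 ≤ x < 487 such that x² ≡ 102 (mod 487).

Since 487 ≡ 3 (mod 4), a square root of 102 is 102^((487+1)/4) = 102^122 mod 487.
Repeated squaring: 102^2≡177, 102^4≡161, 102^8≡110, 102^16≡412, 102^32≡268, 102^64≡235 (mod 487).
102^122 = 102^(64+32+16+8+2) ≡ 383 (mod 487).
Check: 383² = 146689 ≡ 102 (mod 487). The two roots are 104 and 383.

104, 383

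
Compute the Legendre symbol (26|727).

1

Euler's criterion: (26/727) ≡ 26^363 (mod 727).
26^2 ≡ 676 (mod 727)
26^4 ≡ 420 (mod 727)
26^8 ≡ 466 (mod 727)
26^16 ≡ 510 (mod 727)
26^32 ≡ 561 (mod 727)
26^64 ≡ 657 (mod 727)
26^128 ≡ 538 (mod 727)
26^256 ≡ 98 (mod 727)
26^363 = 26^(256+64+32+8+2+1) ≡ 1 (mod 727).
Result is 1, so (26/727) = 1.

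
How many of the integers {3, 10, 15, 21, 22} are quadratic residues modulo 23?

1

(3/23) = +1 → QR.
(10/23) = -1 → non-residue.
(15/23) = -1 → non-residue.
(21/23) = -1 → non-residue.
(22/23) = -1 → non-residue.
Total quadratic residues among the 5: 1.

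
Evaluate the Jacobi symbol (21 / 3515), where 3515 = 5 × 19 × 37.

-1

Reciprocity: 21 ≡ 1 and 3515 ≡ 3 (mod 4), so (21/3515) = +(3515/21).
Reduce top mod 21: now compute (8/21).
Pull out 2^3: since 21 ≡ 5 (mod 8), (2/21) = -1, so (2/21)^3 = -1.
Reached (1/21) = 1. Collecting the sign flips along the way, the symbol is -1.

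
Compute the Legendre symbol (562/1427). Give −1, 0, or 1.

1

Pull out 2: since 1427 ≡ 3 (mod 8), (2/1427) = -1.
Reciprocity: 281 ≡ 1 and 1427 ≡ 3 (mod 4), so (281/1427) = +(1427/281).
Reduce top mod 281: now compute (22/281).
Pull out 2: since 281 ≡ 1 (mod 8), (2/281) = +1.
Reciprocity: 11 ≡ 3 and 281 ≡ 1 (mod 4), so (11/281) = +(281/11).
Reduce top mod 11: now compute (6/11).
Pull out 2: since 11 ≡ 3 (mod 8), (2/11) = -1.
Reciprocity: 3 ≡ 3 and 11 ≡ 3 (mod 4), so (3/11) = −(11/3).
Reduce top mod 3: now compute (2/3).
Pull out 2: since 3 ≡ 3 (mod 8), (2/3) = -1.
Reached (1/3) = 1. Collecting the sign flips along the way, the symbol is +1.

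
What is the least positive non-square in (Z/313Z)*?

5

(2/313) = +1, so 2 is a residue.
(3/313) = +1, so 3 is a residue.
(4/313) = +1, so 4 is a residue.
(5/313) = −1, so 5 is the smallest positive non-residue mod 313.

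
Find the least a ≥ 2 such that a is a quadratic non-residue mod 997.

2

(2/997) = −1, so 2 is the smallest positive non-residue mod 997.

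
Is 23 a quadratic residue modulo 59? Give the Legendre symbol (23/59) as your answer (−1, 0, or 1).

Euler's criterion: (23/59) ≡ 23^29 (mod 59).
23^2 ≡ 57 (mod 59)
23^4 ≡ 4 (mod 59)
23^8 ≡ 16 (mod 59)
23^16 ≡ 20 (mod 59)
23^29 = 23^(16+8+4+1) ≡ 58 (mod 59).
Result is 58 ≡ −1, so (23/59) = −1.

-1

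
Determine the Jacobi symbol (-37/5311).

1

First reduce: -37 ≡ 5274 (mod 5311).
Pull out 2: since 5311 ≡ 7 (mod 8), (2/5311) = +1.
Reciprocity: 2637 ≡ 1 and 5311 ≡ 3 (mod 4), so (2637/5311) = +(5311/2637).
Reduce top mod 2637: now compute (37/2637).
Reciprocity: 37 ≡ 1 and 2637 ≡ 1 (mod 4), so (37/2637) = +(2637/37).
Reduce top mod 37: now compute (10/37).
Pull out 2: since 37 ≡ 5 (mod 8), (2/37) = -1.
Reciprocity: 5 ≡ 1 and 37 ≡ 1 (mod 4), so (5/37) = +(37/5).
Reduce top mod 5: now compute (2/5).
Pull out 2: since 5 ≡ 5 (mod 8), (2/5) = -1.
Reached (1/5) = 1. Collecting the sign flips along the way, the symbol is +1.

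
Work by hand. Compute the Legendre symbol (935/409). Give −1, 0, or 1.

First reduce: 935 ≡ 117 (mod 409).
Reciprocity: 117 ≡ 1 and 409 ≡ 1 (mod 4), so (117/409) = +(409/117).
Reduce top mod 117: now compute (58/117).
Pull out 2: since 117 ≡ 5 (mod 8), (2/117) = -1.
Reciprocity: 29 ≡ 1 and 117 ≡ 1 (mod 4), so (29/117) = +(117/29).
Reduce top mod 29: now compute (1/29).
Reached (1/29) = 1. Collecting the sign flips along the way, the symbol is -1.

-1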